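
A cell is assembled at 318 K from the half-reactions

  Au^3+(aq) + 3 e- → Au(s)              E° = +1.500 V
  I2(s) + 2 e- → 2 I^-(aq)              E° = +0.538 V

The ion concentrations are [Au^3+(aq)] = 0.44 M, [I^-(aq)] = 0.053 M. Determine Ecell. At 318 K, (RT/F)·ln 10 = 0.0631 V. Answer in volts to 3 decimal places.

+0.874 V

The Au³⁺/Au couple has the more positive E°, so it is the cathode; I₂/I⁻ is the anode.
E°cell = +1.500 − (+0.538) = +0.962 V, with n = 6 electrons transferred.
For the overall reaction 2 Au^3+(aq) + 6 I^-(aq) → 2 Au(s) + 3 I2(s), Q = 1 / ([Au^3+(aq)]^2·[I^-(aq)]^6) = 2.33×10^8, giving log Q = 8.367.
E = E° − (0.0631/n)·log Q = +0.962 − (0.0631/6)(8.367) = +0.874 V.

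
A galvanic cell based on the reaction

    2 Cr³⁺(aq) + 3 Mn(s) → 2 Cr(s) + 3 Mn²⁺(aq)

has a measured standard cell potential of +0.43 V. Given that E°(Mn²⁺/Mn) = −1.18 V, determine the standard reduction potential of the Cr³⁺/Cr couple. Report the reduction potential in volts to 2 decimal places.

−0.75 V

In the reaction as written the Cr³⁺/Cr couple is reduced (cathode) and Mn²⁺/Mn is oxidized (anode), so E°cell = E°(Cr³⁺/Cr) − E°(Mn²⁺/Mn).
E°(Cr³⁺/Cr) = E°cell + E°(anode) = +0.43 + (−1.18) = −0.75 V.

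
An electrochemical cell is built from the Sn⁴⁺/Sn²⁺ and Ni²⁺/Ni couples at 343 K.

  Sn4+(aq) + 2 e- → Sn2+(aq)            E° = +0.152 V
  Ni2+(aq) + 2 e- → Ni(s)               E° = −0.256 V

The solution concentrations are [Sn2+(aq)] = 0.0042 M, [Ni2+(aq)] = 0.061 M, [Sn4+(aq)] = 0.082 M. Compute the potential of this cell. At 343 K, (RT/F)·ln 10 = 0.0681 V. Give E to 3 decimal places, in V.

+0.493 V

Sn⁴⁺/Sn²⁺ is reduced (cathode, E° = +0.152 V) and Ni²⁺/Ni is oxidized (anode).
The standard potential is +0.152 − (−0.256) = +0.408 V and the balanced reaction transfers n = 2 electrons.
Balancing gives Sn4+(aq) + Ni(s) → Sn2+(aq) + Ni2+(aq); hence Q = ([Sn2+(aq)]·[Ni2+(aq)]) / [Sn4+(aq)] = 0.00312 (log Q = −2.505).
By the Nernst equation, E = +0.408 − (0.0681/2)·(−2.505) = +0.493 V.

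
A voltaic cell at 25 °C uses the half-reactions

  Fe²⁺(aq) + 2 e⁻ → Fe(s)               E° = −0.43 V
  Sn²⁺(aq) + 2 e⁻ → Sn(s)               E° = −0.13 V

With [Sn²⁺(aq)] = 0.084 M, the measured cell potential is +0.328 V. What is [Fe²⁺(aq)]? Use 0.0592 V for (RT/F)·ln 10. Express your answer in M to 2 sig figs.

0.0095 M

The Sn²⁺/Sn couple has the larger reduction potential, so it is the cathode: E°cell = −0.13 − (−0.43) = +0.30 V and n = 2.
From the Nernst equation, log Q = n(E° − E)/0.0592 = 2·(+0.30 − (+0.328))/0.0592 = −0.946.
For Sn²⁺(aq) + Fe(s) → Sn(s) + Fe²⁺(aq), the reaction quotient is Q = [Fe²⁺(aq)] / [Sn²⁺(aq)].
Solving for the unknown gives log [Fe²⁺(aq)] = −2.022, so [Fe²⁺(aq)] ≈ 0.0095 M.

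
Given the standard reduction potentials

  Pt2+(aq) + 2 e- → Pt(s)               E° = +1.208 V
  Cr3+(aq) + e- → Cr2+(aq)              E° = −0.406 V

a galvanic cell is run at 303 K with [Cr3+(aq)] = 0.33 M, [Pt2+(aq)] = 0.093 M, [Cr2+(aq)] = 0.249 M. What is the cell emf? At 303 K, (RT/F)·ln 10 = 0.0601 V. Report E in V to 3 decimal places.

+1.576 V

Since E°(Pt²⁺/Pt) > E°(Cr³⁺/Cr²⁺), Pt²⁺/Pt serves as the cathode.
The standard potential is +1.208 − (−0.406) = +1.614 V and the balanced reaction transfers n = 2 electrons.
The balanced reaction is Pt2+(aq) + 2 Cr2+(aq) → Pt(s) + 2 Cr3+(aq), so Q = [Cr3+(aq)]^2 / ([Pt2+(aq)]·[Cr2+(aq)]^2) = 18.9 and log Q = 1.276.
By the Nernst equation, E = +1.614 − (0.0601/2)·(1.276) = +1.576 V.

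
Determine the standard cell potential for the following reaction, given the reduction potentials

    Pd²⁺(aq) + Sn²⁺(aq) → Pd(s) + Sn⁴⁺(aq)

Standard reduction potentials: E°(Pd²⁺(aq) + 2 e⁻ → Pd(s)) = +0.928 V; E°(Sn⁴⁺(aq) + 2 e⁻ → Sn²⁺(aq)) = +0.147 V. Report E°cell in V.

+0.781 V

Pd²⁺(aq) gains electrons, so the Pd²⁺/Pd couple is the cathode; the Sn⁴⁺/Sn²⁺ couple is the anode.
E°cell = E°(cathode) − E°(anode) = +0.928 − (+0.147) = +0.781 V.
The positive value indicates the reaction is spontaneous as written.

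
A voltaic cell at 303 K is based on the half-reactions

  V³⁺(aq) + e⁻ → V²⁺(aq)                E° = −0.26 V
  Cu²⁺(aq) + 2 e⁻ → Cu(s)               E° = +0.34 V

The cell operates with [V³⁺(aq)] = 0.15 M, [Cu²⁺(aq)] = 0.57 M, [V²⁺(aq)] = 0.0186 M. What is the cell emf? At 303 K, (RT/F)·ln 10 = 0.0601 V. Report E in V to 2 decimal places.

+0.54 V

Since E°(Cu²⁺/Cu) > E°(V³⁺/V²⁺), Cu²⁺/Cu serves as the cathode.
E°cell = +0.34 − (−0.26) = +0.60 V, with n = 2 electrons transferred.
For the overall reaction Cu²⁺(aq) + 2 V²⁺(aq) → Cu(s) + 2 V³⁺(aq), Q = [V³⁺(aq)]^2 / ([Cu²⁺(aq)]·[V²⁺(aq)]^2) = 114, giving log Q = 2.057.
By the Nernst equation, E = +0.60 − (0.0601/2)·(2.057) = +0.54 V.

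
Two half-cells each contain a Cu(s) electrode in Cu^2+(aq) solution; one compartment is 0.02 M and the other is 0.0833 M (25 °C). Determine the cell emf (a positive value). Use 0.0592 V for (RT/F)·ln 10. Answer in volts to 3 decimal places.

For a concentration cell E°cell = 0, since both electrodes use the same couple.
The compartment with the higher Cu^2+(aq) concentration (0.0833 M) acts as the cathode; ions are reduced there and produced at the dilute (0.02 M) anode.
With n = 2, Ecell = −(0.0592/2)·log([dilute]/[conc]) = −(0.0592/2)·log(0.02/0.0833) = +0.018 V.

0.018 V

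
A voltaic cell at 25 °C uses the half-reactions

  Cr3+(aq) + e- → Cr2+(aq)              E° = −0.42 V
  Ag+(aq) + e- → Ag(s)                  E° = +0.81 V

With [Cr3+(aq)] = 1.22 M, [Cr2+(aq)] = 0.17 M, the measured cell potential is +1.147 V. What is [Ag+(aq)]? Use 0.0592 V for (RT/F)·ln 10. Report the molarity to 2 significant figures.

0.28 M

With Ag⁺/Ag at the cathode and Cr³⁺/Cr²⁺ at the anode, E°cell = +0.81 − (−0.42) = +1.23 V (n = 1).
From the Nernst equation, log Q = n(E° − E)/0.0592 = 1·(+1.23 − (+1.147))/0.0592 = 1.402.
For Ag+(aq) + Cr2+(aq) → Ag(s) + Cr3+(aq), the reaction quotient is Q = [Cr3+(aq)] / ([Ag+(aq)]·[Cr2+(aq)]).
Substituting the known concentrations and solving, log [Ag+(aq)] = −0.546 and [Ag+(aq)] = 0.28 M.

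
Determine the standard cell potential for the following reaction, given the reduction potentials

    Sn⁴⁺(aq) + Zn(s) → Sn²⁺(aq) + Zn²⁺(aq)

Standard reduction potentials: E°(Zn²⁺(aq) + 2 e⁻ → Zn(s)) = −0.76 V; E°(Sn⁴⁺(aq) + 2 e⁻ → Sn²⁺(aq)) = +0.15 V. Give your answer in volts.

+0.91 V

Sn⁴⁺(aq) gains electrons, so the Sn⁴⁺/Sn²⁺ couple is the cathode; the Zn²⁺/Zn couple is the anode.
E°cell = E°(cathode) − E°(anode) = +0.15 − (−0.76) = +0.91 V.
The positive value indicates the reaction is spontaneous as written.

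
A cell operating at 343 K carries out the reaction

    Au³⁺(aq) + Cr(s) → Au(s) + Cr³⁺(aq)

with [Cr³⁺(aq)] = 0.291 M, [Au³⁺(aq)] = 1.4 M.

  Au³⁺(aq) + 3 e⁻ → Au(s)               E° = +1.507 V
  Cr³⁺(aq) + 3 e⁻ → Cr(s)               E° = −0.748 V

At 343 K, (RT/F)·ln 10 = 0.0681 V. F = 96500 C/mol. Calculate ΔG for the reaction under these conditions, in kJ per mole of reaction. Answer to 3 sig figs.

−657 kJ/mol

With Au³⁺/Au reduced at the cathode, E°cell = +1.507 − (−0.748) = +2.255 V and n = 3.
The reaction quotient is [Cr³⁺(aq)] / [Au³⁺(aq)] = 0.208; by Nernst, E = +2.255 − (0.0681/3)(−0.682) = +2.2705 V.
Then ΔG = −nFE = −3 × 96500 × +2.2705 J/mol = −657 kJ/mol.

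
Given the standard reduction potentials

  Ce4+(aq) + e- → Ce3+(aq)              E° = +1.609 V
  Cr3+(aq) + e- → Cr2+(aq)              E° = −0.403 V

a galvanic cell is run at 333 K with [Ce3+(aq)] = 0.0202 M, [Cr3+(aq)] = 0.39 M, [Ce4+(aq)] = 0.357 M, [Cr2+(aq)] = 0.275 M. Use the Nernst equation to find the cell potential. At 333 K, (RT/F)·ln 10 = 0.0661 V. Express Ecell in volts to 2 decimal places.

Since E°(Ce⁴⁺/Ce³⁺) > E°(Cr³⁺/Cr²⁺), Ce⁴⁺/Ce³⁺ serves as the cathode.
The standard potential is +1.609 − (−0.403) = +2.012 V and the balanced reaction transfers n = 1 electron.
The balanced reaction is Ce4+(aq) + Cr2+(aq) → Ce3+(aq) + Cr3+(aq), so Q = ([Ce3+(aq)]·[Cr3+(aq)]) / ([Ce4+(aq)]·[Cr2+(aq)]) = 0.0802 and log Q = −1.096.
E = E° − (0.0661/n)·log Q = +2.012 − (0.0661/1)(−1.096) = +2.08 V.

+2.08 V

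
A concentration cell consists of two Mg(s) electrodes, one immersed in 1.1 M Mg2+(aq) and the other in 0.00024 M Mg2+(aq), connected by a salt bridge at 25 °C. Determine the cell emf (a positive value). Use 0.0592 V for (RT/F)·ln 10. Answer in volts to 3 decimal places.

0.108 V

For a concentration cell E°cell = 0, since both electrodes use the same couple.
The compartment with the higher Mg2+(aq) concentration (1.1 M) acts as the cathode; ions are reduced there and produced at the dilute (0.00024 M) anode.
With n = 2, Ecell = −(0.0592/2)·log([dilute]/[conc]) = −(0.0592/2)·log(0.00024/1.1) = +0.108 V.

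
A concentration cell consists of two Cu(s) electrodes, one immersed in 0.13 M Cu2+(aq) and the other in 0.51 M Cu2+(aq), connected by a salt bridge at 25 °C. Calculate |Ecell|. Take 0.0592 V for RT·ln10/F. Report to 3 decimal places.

0.018 V

For a concentration cell E°cell = 0, since both electrodes use the same couple.
The compartment with the higher Cu2+(aq) concentration (0.51 M) acts as the cathode; ions are reduced there and produced at the dilute (0.13 M) anode.
With n = 2, Ecell = −(0.0592/2)·log([dilute]/[conc]) = −(0.0592/2)·log(0.13/0.51) = +0.018 V.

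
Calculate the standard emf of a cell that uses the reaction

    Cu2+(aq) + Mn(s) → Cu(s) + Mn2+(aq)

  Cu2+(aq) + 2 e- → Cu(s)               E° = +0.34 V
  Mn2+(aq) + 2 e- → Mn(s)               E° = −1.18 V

+1.52 V

In the reaction as written, Cu2+(aq) is reduced (cathode) and Mn2+(aq) is produced by oxidation at the anode.
E°cell = E°(cathode) − E°(anode) = +0.34 − (−1.18) = +1.52 V.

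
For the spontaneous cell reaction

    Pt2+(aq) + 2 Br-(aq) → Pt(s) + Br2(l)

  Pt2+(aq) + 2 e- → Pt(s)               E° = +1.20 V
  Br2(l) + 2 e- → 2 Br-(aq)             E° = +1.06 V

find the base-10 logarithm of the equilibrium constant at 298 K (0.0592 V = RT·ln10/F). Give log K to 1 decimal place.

log K = 4.7

The Pt²⁺/Pt couple is reduced (cathode); E°cell = +1.20 − (+1.06) = +0.14 V with n = 2.
At equilibrium E = 0, so log K = nE°cell / 0.0592 = (2)(+0.14) / 0.0592 = 4.7.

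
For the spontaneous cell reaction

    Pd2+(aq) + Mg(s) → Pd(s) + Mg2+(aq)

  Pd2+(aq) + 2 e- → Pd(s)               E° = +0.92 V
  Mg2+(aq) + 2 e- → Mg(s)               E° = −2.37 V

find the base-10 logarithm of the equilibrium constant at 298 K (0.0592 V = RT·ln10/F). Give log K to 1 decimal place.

log K = 111.1

The Pd²⁺/Pd couple is reduced (cathode); E°cell = +0.92 − (−2.37) = +3.29 V with n = 2.
At equilibrium E = 0, so log K = nE°cell / 0.0592 = (2)(+3.29) / 0.0592 = 111.1.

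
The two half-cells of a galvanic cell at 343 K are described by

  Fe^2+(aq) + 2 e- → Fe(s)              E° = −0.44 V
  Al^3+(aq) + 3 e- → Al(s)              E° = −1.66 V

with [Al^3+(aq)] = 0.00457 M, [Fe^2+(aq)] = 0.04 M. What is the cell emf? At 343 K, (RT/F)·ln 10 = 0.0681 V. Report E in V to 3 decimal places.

The Fe²⁺/Fe couple has the more positive E°, so it is the cathode; Al³⁺/Al is the anode.
E°cell = −0.44 − (−1.66) = +1.22 V, with n = 6 electrons transferred.
Balancing gives 3 Fe^2+(aq) + 2 Al(s) → 3 Fe(s) + 2 Al^3+(aq); hence Q = [Al^3+(aq)]^2 / [Fe^2+(aq)]^3 = 0.326 (log Q = −0.486).
Applying E = E° − (RT ln10/nF)·log Q gives +1.22 − (0.0681/6)(−0.486) = +1.226 V.

+1.226 V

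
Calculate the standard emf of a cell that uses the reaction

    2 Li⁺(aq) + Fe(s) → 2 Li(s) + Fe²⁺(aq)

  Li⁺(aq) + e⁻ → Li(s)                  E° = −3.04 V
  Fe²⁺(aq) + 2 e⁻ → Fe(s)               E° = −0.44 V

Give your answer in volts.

In the reaction as written, Li⁺(aq) is reduced (cathode) and Fe²⁺(aq) is produced by oxidation at the anode.
E°cell = E°(cathode) − E°(anode) = −3.04 − (−0.44) = −2.60 V.
The negative E°cell means the reaction is non-spontaneous in the direction written.

−2.60 V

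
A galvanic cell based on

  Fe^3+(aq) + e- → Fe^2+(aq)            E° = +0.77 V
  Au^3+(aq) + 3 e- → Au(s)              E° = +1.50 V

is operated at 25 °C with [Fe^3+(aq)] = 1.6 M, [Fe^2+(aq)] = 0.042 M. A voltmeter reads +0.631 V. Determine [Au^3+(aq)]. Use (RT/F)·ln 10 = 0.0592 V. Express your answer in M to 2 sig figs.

The Au³⁺/Au couple has the larger reduction potential, so it is the cathode: E°cell = +1.50 − (+0.77) = +0.73 V and n = 3.
Since E = E° − (0.0592/n)·log Q, log Q = n(E° − E)/0.0592 = 5.017.
The balanced reaction is Au^3+(aq) + 3 Fe^2+(aq) → Au(s) + 3 Fe^3+(aq), so Q = [Fe^3+(aq)]^3 / ([Au^3+(aq)]·[Fe^2+(aq)]^3).
Substituting the known concentrations and solving, log [Au^3+(aq)] = −0.274 and [Au^3+(aq)] = 0.53 M.

0.53 M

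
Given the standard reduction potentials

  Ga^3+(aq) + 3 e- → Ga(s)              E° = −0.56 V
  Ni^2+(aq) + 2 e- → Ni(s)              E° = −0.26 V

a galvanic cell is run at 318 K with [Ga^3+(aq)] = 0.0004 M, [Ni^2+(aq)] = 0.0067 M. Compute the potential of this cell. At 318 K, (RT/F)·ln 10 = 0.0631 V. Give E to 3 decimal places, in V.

The Ni²⁺/Ni couple has the more positive E°, so it is the cathode; Ga³⁺/Ga is the anode.
E°cell = E°cat − E°an = −0.26 − (−0.56) = +0.30 V; n = 6.
The balanced reaction is 3 Ni^2+(aq) + 2 Ga(s) → 3 Ni(s) + 2 Ga^3+(aq), so Q = [Ga^3+(aq)]^2 / [Ni^2+(aq)]^3 = 0.532 and log Q = −0.274.
By the Nernst equation, E = +0.30 − (0.0631/6)·(−0.274) = +0.303 V.

+0.303 V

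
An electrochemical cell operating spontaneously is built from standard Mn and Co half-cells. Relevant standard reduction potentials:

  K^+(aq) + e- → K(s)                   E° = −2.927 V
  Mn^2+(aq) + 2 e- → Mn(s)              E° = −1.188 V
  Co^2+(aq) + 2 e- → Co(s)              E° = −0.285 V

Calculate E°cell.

The Co²⁺/Co couple has the higher E°, so Co ion is reduced (cathode) and Mn is oxidized (anode).
E°cell = E°(cathode) − E°(anode) = −0.285 − (−1.188) = +0.903 V.

+0.903 V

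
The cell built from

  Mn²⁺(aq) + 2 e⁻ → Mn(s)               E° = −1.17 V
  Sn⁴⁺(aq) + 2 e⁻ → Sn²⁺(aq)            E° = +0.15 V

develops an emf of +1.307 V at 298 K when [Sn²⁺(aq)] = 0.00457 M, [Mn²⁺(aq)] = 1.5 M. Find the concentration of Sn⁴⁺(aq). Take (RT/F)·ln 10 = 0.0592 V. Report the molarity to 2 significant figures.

0.0025 M

With Sn⁴⁺/Sn²⁺ at the cathode and Mn²⁺/Mn at the anode, E°cell = +0.15 − (−1.17) = +1.32 V (n = 2).
Since E = E° − (0.0592/n)·log Q, log Q = n(E° − E)/0.0592 = 0.439.
For Sn⁴⁺(aq) + Mn(s) → Sn²⁺(aq) + Mn²⁺(aq), the reaction quotient is Q = ([Sn²⁺(aq)]·[Mn²⁺(aq)]) / [Sn⁴⁺(aq)].
Solving for the unknown gives log [Sn⁴⁺(aq)] = −2.603, so [Sn⁴⁺(aq)] ≈ 0.0025 M.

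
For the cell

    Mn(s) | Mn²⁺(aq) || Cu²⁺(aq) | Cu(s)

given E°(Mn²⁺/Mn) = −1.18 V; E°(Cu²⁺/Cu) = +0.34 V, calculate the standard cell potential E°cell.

By convention the left-hand electrode in cell notation is the anode (oxidation) and the right-hand electrode is the cathode (reduction).
E°cell = E°(right) − E°(left) = +0.34 − (−1.18) = +1.52 V.

+1.52 V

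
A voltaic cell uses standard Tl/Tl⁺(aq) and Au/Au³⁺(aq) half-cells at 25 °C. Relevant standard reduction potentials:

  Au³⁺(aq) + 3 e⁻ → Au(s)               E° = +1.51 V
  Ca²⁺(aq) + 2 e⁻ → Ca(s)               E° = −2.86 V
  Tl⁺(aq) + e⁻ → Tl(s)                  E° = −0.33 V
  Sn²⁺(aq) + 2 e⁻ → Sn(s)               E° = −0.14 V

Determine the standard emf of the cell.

The Au³⁺/Au couple has the higher E°, so Au ion is reduced (cathode) and Tl is oxidized (anode).
E°cell = E°(cathode) − E°(anode) = +1.51 − (−0.33) = +1.84 V.

+1.84 V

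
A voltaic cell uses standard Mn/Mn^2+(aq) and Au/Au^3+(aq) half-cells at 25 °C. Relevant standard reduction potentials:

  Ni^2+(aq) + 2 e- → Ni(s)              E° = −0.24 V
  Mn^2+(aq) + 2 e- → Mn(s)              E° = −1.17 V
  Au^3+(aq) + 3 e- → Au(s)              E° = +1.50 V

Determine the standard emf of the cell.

+2.67 V

Of the two couples in this cell, the one with the more positive reduction potential is reduced at the cathode: here that is Au³⁺/Au (+1.50 V); Mn²⁺/Mn (−1.17 V) is the anode.
E°cell = E°(cathode) − E°(anode) = +1.50 − (−1.17) = +2.67 V.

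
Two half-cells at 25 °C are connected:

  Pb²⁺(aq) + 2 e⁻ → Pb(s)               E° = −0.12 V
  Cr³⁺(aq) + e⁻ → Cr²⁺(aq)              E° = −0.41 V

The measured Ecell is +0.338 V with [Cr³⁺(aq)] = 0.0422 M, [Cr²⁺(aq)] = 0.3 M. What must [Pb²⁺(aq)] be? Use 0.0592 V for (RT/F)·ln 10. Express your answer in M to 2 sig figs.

With Pb²⁺/Pb at the cathode and Cr³⁺/Cr²⁺ at the anode, E°cell = −0.12 − (−0.41) = +0.29 V (n = 2).
From the Nernst equation, log Q = n(E° − E)/0.0592 = 2·(+0.29 − (+0.338))/0.0592 = −1.622.
For Pb²⁺(aq) + 2 Cr²⁺(aq) → Pb(s) + 2 Cr³⁺(aq), the reaction quotient is Q = [Cr³⁺(aq)]^2 / ([Pb²⁺(aq)]·[Cr²⁺(aq)]^2).
Substituting the known concentrations and solving, log [Pb²⁺(aq)] = −0.082 and [Pb²⁺(aq)] = 0.83 M.

0.83 M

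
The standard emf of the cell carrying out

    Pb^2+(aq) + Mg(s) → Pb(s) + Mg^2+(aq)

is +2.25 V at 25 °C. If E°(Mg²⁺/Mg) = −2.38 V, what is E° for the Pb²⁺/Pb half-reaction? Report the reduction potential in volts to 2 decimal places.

−0.13 V

In the reaction as written the Pb²⁺/Pb couple is reduced (cathode) and Mg²⁺/Mg is oxidized (anode), so E°cell = E°(Pb²⁺/Pb) − E°(Mg²⁺/Mg).
E°(Pb²⁺/Pb) = E°cell + E°(anode) = +2.25 + (−2.38) = −0.13 V.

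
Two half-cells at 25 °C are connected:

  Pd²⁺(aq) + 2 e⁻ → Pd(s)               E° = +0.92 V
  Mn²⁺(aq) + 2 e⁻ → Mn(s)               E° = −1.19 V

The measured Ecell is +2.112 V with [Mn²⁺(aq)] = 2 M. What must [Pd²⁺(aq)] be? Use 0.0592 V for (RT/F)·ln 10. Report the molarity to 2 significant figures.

2.3 M

Pd²⁺/Pd is the cathode (higher E°); E°cell = +0.92 − (−1.19) = +2.11 V with n = 2.
From the Nernst equation, log Q = n(E° − E)/0.0592 = 2·(+2.11 − (+2.112))/0.0592 = −0.068.
The balanced reaction is Pd²⁺(aq) + Mn(s) → Pd(s) + Mn²⁺(aq), so Q = [Mn²⁺(aq)] / [Pd²⁺(aq)].
Isolating [Pd²⁺(aq)] in Q = 10^{−0.068} yields log [Pd²⁺(aq)] = 0.369, i.e. 2.3 M.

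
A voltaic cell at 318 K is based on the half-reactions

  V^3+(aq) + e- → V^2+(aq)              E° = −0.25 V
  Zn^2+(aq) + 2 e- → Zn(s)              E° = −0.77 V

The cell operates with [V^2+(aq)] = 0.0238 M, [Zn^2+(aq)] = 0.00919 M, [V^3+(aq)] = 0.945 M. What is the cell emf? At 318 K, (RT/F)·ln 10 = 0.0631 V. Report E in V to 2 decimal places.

+0.69 V

Since E°(V³⁺/V²⁺) > E°(Zn²⁺/Zn), V³⁺/V²⁺ serves as the cathode.
E°cell = E°cat − E°an = −0.25 − (−0.77) = +0.52 V; n = 2.
Balancing gives 2 V^3+(aq) + Zn(s) → 2 V^2+(aq) + Zn^2+(aq); hence Q = ([V^2+(aq)]^2·[Zn^2+(aq)]) / [V^3+(aq)]^2 = 5.83×10^−6 (log Q = −5.234).
Applying E = E° − (RT ln10/nF)·log Q gives +0.52 − (0.0631/2)(−5.234) = +0.69 V.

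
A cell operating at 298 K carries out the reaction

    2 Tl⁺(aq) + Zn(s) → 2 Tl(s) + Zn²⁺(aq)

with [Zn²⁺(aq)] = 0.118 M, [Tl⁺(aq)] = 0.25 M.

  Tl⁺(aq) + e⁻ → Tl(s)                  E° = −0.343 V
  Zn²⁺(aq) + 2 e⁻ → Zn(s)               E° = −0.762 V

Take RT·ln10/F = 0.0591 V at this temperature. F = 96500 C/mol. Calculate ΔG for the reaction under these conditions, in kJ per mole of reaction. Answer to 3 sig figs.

−79.3 kJ/mol

The standard cell potential is −0.343 − (−0.762) = +0.419 V, with n = 2 electrons in the balanced equation.
Q = [Zn²⁺(aq)] / [Tl⁺(aq)]^2 = 1.89, so log Q = 0.276 and E = +0.419 − (0.0591/2)(0.276) = +0.4108 V.
ΔG = −nFE = −(2)(96500)(+0.4108) J/mol = −79.3 kJ/mol.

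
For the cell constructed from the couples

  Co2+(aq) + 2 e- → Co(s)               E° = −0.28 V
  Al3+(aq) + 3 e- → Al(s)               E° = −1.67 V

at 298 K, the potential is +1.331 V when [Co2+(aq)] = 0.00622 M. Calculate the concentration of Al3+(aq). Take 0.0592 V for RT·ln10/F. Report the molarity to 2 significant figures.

The Co²⁺/Co couple has the larger reduction potential, so it is the cathode: E°cell = −0.28 − (−1.67) = +1.39 V and n = 6.
Rearranging E = E° − (0.0592/n)·log Q gives log Q = 6(+1.39 − (+1.331))/0.0592 = 5.980.
Balancing electrons gives 3 Co2+(aq) + 2 Al(s) → 3 Co(s) + 2 Al3+(aq); thus Q = [Al3+(aq)]^2 / [Co2+(aq)]^3.
Substituting the known concentrations and solving, log [Al3+(aq)] = −0.319 and [Al3+(aq)] = 0.48 M.

0.48 M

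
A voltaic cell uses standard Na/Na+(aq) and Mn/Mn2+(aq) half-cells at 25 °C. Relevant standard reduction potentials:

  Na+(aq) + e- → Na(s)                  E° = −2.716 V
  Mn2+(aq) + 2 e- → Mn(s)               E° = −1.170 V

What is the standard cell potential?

Of the two couples in this cell, the one with the more positive reduction potential is reduced at the cathode: here that is Mn²⁺/Mn (−1.170 V); Na⁺/Na (−2.716 V) is the anode.
E°cell = E°(cathode) − E°(anode) = −1.170 − (−2.716) = +1.546 V.

+1.546 V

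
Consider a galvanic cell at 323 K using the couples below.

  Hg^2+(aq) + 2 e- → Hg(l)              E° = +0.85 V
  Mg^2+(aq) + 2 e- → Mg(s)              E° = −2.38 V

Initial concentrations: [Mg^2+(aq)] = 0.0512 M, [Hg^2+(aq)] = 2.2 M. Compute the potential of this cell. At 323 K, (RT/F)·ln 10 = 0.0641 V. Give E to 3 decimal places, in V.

+3.282 V

Since E°(Hg²⁺/Hg) > E°(Mg²⁺/Mg), Hg²⁺/Hg serves as the cathode.
E°cell = +0.85 − (−2.38) = +3.23 V, with n = 2 electrons transferred.
For the overall reaction Hg^2+(aq) + Mg(s) → Hg(l) + Mg^2+(aq), Q = [Mg^2+(aq)] / [Hg^2+(aq)] = 0.0233, giving log Q = −1.633.
By the Nernst equation, E = +3.23 − (0.0641/2)·(−1.633) = +3.282 V.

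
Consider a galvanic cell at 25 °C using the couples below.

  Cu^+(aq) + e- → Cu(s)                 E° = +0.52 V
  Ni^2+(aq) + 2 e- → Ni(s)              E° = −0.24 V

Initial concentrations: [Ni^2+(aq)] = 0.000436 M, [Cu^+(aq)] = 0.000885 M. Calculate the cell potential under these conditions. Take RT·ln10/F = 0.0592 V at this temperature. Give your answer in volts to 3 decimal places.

The Cu⁺/Cu couple has the more positive E°, so it is the cathode; Ni²⁺/Ni is the anode.
The standard potential is +0.52 − (−0.24) = +0.76 V and the balanced reaction transfers n = 2 electrons.
Balancing gives 2 Cu^+(aq) + Ni(s) → 2 Cu(s) + Ni^2+(aq); hence Q = [Ni^2+(aq)] / [Cu^+(aq)]^2 = 557 (log Q = 2.746).
E = E° − (0.0592/n)·log Q = +0.76 − (0.0592/2)(2.746) = +0.679 V.

+0.679 V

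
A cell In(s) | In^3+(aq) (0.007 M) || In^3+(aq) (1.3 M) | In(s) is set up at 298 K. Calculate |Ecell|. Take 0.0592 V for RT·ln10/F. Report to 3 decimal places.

0.045 V

For a concentration cell E°cell = 0, since both electrodes use the same couple.
The compartment with the higher In^3+(aq) concentration (1.3 M) acts as the cathode; ions are reduced there and produced at the dilute (0.007 M) anode.
With n = 3, Ecell = −(0.0592/3)·log([dilute]/[conc]) = −(0.0592/3)·log(0.007/1.3) = +0.045 V.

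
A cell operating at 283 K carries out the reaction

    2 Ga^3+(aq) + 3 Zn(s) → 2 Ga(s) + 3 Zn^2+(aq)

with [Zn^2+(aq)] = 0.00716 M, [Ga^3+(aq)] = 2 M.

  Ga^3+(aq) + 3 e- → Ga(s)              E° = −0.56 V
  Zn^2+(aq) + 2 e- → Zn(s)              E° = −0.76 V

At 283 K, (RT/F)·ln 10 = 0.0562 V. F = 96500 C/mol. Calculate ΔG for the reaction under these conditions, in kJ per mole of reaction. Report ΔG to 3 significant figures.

E°cell = −0.56 − (−0.76) = +0.20 V; the balanced reaction transfers n = 6 electrons.
The reaction quotient is [Zn^2+(aq)]^3 / [Ga^3+(aq)]^2 = 9.18×10^−8; by Nernst, E = +0.20 − (0.0562/6)(−7.037) = +0.2659 V.
Finally ΔG = −nFE = −(6)(96500 C/mol)(+0.2659 V) = −154 kJ/mol.

−154 kJ/mol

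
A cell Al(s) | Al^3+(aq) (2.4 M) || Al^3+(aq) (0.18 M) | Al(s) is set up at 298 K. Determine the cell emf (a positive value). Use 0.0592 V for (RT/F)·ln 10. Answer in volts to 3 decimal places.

For a concentration cell E°cell = 0, since both electrodes use the same couple.
The compartment with the higher Al^3+(aq) concentration (2.4 M) acts as the cathode; ions are reduced there and produced at the dilute (0.18 M) anode.
With n = 3, Ecell = −(0.0592/3)·log([dilute]/[conc]) = −(0.0592/3)·log(0.18/2.4) = +0.022 V.

0.022 V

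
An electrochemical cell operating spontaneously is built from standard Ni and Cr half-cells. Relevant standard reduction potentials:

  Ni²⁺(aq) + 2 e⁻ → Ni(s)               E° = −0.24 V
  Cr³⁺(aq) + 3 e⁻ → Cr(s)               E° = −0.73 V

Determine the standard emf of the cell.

+0.49 V

Of the two couples in this cell, the one with the more positive reduction potential is reduced at the cathode: here that is Ni²⁺/Ni (−0.24 V); Cr³⁺/Cr (−0.73 V) is the anode.
E°cell = E°(cathode) − E°(anode) = −0.24 − (−0.73) = +0.49 V.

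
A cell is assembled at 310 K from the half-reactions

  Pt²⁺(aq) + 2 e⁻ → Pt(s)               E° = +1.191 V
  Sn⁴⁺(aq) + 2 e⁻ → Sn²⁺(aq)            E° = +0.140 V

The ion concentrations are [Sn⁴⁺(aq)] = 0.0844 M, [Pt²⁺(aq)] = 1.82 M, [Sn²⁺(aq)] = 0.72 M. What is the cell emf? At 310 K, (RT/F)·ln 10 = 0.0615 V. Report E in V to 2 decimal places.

+1.09 V

The Pt²⁺/Pt couple has the more positive E°, so it is the cathode; Sn⁴⁺/Sn²⁺ is the anode.
E°cell = E°cat − E°an = +1.191 − (+0.140) = +1.051 V; n = 2.
The balanced reaction is Pt²⁺(aq) + Sn²⁺(aq) → Pt(s) + Sn⁴⁺(aq), so Q = [Sn⁴⁺(aq)] / ([Pt²⁺(aq)]·[Sn²⁺(aq)]) = 0.0644 and log Q = −1.191.
Applying E = E° − (RT ln10/nF)·log Q gives +1.051 − (0.0615/2)(−1.191) = +1.09 V.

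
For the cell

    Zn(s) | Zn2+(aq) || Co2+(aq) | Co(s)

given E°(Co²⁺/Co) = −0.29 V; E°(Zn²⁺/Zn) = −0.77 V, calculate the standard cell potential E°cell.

By convention the left-hand electrode in cell notation is the anode (oxidation) and the right-hand electrode is the cathode (reduction).
E°cell = E°(right) − E°(left) = −0.29 − (−0.77) = +0.48 V.

+0.48 V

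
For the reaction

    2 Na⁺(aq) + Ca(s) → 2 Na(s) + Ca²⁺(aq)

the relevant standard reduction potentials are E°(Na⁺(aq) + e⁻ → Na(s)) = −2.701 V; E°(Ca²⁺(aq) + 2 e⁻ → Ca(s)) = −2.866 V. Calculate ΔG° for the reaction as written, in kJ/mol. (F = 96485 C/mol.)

In the reaction as written Na⁺(aq) is reduced, so the Na⁺/Na couple is the cathode and Ca²⁺/Ca is the anode.
E°cell = −2.701 − (−2.866) = +0.165 V; balancing electrons gives n = 2.
ΔG° = −nFE°cell = −(2)(96485)(+0.165) J/mol = −31.8 kJ/mol.

−31.8 kJ/mol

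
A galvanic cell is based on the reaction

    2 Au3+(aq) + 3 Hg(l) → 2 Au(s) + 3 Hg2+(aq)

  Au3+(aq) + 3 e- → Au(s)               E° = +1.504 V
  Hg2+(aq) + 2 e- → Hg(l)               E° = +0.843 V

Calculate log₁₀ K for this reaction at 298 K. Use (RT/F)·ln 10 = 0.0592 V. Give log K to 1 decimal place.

log K = 67.0

The Au³⁺/Au couple is reduced (cathode); E°cell = +1.504 − (+0.843) = +0.661 V with n = 6.
At equilibrium E = 0, so log K = nE°cell / 0.0592 = (6)(+0.661) / 0.0592 = 67.0.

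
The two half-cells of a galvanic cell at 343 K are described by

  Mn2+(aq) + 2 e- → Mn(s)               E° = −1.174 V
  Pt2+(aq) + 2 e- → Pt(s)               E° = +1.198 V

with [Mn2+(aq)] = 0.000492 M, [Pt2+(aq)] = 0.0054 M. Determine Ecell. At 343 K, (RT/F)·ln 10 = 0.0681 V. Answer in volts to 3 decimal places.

+2.407 V

The Pt²⁺/Pt couple has the more positive E°, so it is the cathode; Mn²⁺/Mn is the anode.
E°cell = +1.198 − (−1.174) = +2.372 V, with n = 2 electrons transferred.
The balanced reaction is Pt2+(aq) + Mn(s) → Pt(s) + Mn2+(aq), so Q = [Mn2+(aq)] / [Pt2+(aq)] = 0.0911 and log Q = −1.040.
By the Nernst equation, E = +2.372 − (0.0681/2)·(−1.040) = +2.407 V.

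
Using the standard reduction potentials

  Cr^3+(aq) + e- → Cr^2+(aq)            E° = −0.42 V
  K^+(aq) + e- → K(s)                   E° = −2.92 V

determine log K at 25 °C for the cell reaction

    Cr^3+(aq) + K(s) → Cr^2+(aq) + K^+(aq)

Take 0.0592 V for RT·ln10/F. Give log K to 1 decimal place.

The Cr³⁺/Cr²⁺ couple is reduced (cathode); E°cell = −0.42 − (−2.92) = +2.50 V with n = 1.
At equilibrium E = 0, so log K = nE°cell / 0.0592 = (1)(+2.50) / 0.0592 = 42.2.

log K = 42.2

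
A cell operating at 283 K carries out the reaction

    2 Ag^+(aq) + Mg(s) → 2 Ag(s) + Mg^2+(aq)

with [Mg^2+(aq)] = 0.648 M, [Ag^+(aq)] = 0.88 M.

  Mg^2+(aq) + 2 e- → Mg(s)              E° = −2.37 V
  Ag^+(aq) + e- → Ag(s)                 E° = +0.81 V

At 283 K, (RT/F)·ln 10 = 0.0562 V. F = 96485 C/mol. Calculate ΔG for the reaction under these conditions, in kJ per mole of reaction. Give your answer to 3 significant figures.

−614 kJ/mol

E°cell = +0.81 − (−2.37) = +3.18 V; the balanced reaction transfers n = 2 electrons.
The reaction quotient is [Mg^2+(aq)] / [Ag^+(aq)]^2 = 0.837; by Nernst, E = +3.18 − (0.0562/2)(−0.077) = +3.1822 V.
Finally ΔG = −nFE = −(2)(96485 C/mol)(+3.1822 V) = −614 kJ/mol.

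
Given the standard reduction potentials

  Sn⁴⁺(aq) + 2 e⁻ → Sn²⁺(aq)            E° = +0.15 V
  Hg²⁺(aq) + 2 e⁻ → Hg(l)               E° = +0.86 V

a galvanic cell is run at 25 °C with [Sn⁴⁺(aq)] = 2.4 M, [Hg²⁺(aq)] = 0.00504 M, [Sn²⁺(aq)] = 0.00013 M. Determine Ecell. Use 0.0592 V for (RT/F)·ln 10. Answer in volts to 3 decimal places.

+0.516 V

Hg²⁺/Hg is reduced (cathode, E° = +0.86 V) and Sn⁴⁺/Sn²⁺ is oxidized (anode).
E°cell = +0.86 − (+0.15) = +0.71 V, with n = 2 electrons transferred.
For the overall reaction Hg²⁺(aq) + Sn²⁺(aq) → Hg(l) + Sn⁴⁺(aq), Q = [Sn⁴⁺(aq)] / ([Hg²⁺(aq)]·[Sn²⁺(aq)]) = 3.66×10^6, giving log Q = 6.564.
Applying E = E° − (RT ln10/nF)·log Q gives +0.71 − (0.0592/2)(6.564) = +0.516 V.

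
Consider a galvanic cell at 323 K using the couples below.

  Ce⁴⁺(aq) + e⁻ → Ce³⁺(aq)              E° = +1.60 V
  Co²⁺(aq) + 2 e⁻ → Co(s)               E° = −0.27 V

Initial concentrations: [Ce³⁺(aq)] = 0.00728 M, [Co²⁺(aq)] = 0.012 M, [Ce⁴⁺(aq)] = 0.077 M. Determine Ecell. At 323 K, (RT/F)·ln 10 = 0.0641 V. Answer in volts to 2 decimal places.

+2.00 V

Since E°(Ce⁴⁺/Ce³⁺) > E°(Co²⁺/Co), Ce⁴⁺/Ce³⁺ serves as the cathode.
E°cell = E°cat − E°an = +1.60 − (−0.27) = +1.87 V; n = 2.
Balancing gives 2 Ce⁴⁺(aq) + Co(s) → 2 Ce³⁺(aq) + Co²⁺(aq); hence Q = ([Ce³⁺(aq)]^2·[Co²⁺(aq)]) / [Ce⁴⁺(aq)]^2 = 0.000107 (log Q = −3.970).
E = E° − (0.0641/n)·log Q = +1.87 − (0.0641/2)(−3.970) = +2.00 V.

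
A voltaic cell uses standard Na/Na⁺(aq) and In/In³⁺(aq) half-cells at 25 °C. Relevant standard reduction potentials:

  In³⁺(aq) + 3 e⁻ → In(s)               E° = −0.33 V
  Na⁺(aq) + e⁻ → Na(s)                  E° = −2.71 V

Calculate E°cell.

The In³⁺/In couple has the higher E°, so In ion is reduced (cathode) and Na is oxidized (anode).
E°cell = E°(cathode) − E°(anode) = −0.33 − (−2.71) = +2.38 V.

+2.38 V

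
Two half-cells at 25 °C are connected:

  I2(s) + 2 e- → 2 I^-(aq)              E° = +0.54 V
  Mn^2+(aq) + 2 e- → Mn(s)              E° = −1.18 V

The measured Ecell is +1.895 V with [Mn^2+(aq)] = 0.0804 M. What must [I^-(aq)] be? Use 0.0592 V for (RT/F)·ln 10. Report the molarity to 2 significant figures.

I₂/I⁻ is the cathode (higher E°); E°cell = +0.54 − (−1.18) = +1.72 V with n = 2.
Rearranging E = E° − (0.0592/n)·log Q gives log Q = 2(+1.72 − (+1.895))/0.0592 = −5.912.
Balancing electrons gives I2(s) + Mn(s) → 2 I^-(aq) + Mn^2+(aq); thus Q = [I^-(aq)]^2·[Mn^2+(aq)].
Substituting the known concentrations and solving, log [I^-(aq)] = −2.409 and [I^-(aq)] = 0.0039 M.

0.0039 M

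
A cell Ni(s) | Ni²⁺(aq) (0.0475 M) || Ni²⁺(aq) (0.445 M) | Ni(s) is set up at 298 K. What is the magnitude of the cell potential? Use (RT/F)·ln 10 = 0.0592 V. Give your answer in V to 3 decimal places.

0.029 V

For a concentration cell E°cell = 0, since both electrodes use the same couple.
The compartment with the higher Ni²⁺(aq) concentration (0.445 M) acts as the cathode; ions are reduced there and produced at the dilute (0.0475 M) anode.
With n = 2, Ecell = −(0.0592/2)·log([dilute]/[conc]) = −(0.0592/2)·log(0.0475/0.445) = +0.029 V.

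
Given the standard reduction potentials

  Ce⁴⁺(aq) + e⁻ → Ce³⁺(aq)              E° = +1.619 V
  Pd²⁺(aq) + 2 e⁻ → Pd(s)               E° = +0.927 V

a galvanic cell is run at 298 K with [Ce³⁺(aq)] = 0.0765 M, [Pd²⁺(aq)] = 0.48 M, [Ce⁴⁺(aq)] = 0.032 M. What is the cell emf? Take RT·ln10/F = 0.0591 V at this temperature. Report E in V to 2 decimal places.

+0.68 V

Since E°(Ce⁴⁺/Ce³⁺) > E°(Pd²⁺/Pd), Ce⁴⁺/Ce³⁺ serves as the cathode.
E°cell = E°cat − E°an = +1.619 − (+0.927) = +0.692 V; n = 2.
Balancing gives 2 Ce⁴⁺(aq) + Pd(s) → 2 Ce³⁺(aq) + Pd²⁺(aq); hence Q = ([Ce³⁺(aq)]^2·[Pd²⁺(aq)]) / [Ce⁴⁺(aq)]^2 = 2.74 (log Q = 0.438).
By the Nernst equation, E = +0.692 − (0.0591/2)·(0.438) = +0.68 V.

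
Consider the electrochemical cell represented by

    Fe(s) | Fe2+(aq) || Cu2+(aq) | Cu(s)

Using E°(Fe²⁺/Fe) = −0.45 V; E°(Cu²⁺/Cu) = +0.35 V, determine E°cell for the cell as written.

By convention the left-hand electrode in cell notation is the anode (oxidation) and the right-hand electrode is the cathode (reduction).
E°cell = E°(right) − E°(left) = +0.35 − (−0.45) = +0.80 V.

+0.80 V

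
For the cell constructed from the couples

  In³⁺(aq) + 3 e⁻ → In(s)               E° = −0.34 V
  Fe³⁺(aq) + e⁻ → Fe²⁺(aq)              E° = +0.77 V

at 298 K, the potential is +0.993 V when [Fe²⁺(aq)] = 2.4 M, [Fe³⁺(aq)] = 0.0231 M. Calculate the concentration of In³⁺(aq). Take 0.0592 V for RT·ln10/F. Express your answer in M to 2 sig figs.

0.76 M

Fe³⁺/Fe²⁺ is the cathode (higher E°); E°cell = +0.77 − (−0.34) = +1.11 V with n = 3.
Rearranging E = E° − (0.0592/n)·log Q gives log Q = 3(+1.11 − (+0.993))/0.0592 = 5.929.
Balancing electrons gives 3 Fe³⁺(aq) + In(s) → 3 Fe²⁺(aq) + In³⁺(aq); thus Q = ([Fe²⁺(aq)]^3·[In³⁺(aq)]) / [Fe³⁺(aq)]^3.
Solving for the unknown gives log [In³⁺(aq)] = −0.121, so [In³⁺(aq)] ≈ 0.76 M.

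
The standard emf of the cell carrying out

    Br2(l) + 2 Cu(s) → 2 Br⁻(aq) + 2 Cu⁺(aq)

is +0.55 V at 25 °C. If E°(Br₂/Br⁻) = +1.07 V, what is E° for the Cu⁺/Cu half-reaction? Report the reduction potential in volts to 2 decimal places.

In the reaction as written the Br₂/Br⁻ couple is reduced (cathode) and Cu⁺/Cu is oxidized (anode), so E°cell = E°(Br₂/Br⁻) − E°(Cu⁺/Cu).
E°(Cu⁺/Cu) = E°(cathode) − E°cell = +1.07 − (+0.55) = +0.52 V.

+0.52 V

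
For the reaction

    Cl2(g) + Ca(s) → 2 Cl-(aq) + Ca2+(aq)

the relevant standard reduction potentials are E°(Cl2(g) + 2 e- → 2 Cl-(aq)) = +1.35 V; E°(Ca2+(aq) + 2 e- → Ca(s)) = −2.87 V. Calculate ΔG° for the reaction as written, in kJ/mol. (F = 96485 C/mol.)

In the reaction as written Cl2(g) is reduced, so the Cl₂/Cl⁻ couple is the cathode and Ca²⁺/Ca is the anode.
E°cell = +1.35 − (−2.87) = +4.22 V; balancing electrons gives n = 2.
ΔG° = −nFE°cell = −(2)(96485)(+4.22) J/mol = −814 kJ/mol.

−814 kJ/mol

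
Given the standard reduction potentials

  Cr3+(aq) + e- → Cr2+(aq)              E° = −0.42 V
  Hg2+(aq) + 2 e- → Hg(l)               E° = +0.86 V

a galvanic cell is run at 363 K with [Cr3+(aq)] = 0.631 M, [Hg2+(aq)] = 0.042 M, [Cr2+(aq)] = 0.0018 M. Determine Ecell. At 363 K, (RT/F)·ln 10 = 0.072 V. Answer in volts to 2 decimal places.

Hg²⁺/Hg is reduced (cathode, E° = +0.86 V) and Cr³⁺/Cr²⁺ is oxidized (anode).
E°cell = E°cat − E°an = +0.86 − (−0.42) = +1.28 V; n = 2.
Balancing gives Hg2+(aq) + 2 Cr2+(aq) → Hg(l) + 2 Cr3+(aq); hence Q = [Cr3+(aq)]^2 / ([Hg2+(aq)]·[Cr2+(aq)]^2) = 2.93×10^6 (log Q = 6.466).
By the Nernst equation, E = +1.28 − (0.072/2)·(6.466) = +1.05 V.

+1.05 V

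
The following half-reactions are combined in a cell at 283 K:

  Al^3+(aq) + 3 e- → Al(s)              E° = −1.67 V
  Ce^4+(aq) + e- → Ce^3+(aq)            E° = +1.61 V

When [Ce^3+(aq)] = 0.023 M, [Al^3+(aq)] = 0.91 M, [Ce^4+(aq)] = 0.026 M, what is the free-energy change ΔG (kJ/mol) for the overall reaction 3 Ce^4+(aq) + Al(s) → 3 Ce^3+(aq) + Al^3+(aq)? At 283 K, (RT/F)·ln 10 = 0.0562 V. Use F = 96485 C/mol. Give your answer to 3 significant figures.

With Ce⁴⁺/Ce³⁺ reduced at the cathode, E°cell = +1.61 − (−1.67) = +3.28 V and n = 3.
Q = ([Ce^3+(aq)]^3·[Al^3+(aq)]) / [Ce^4+(aq)]^3 = 0.63, so log Q = −0.201 and E = +3.28 − (0.0562/3)(−0.201) = +3.2838 V.
Then ΔG = −nFE = −3 × 96485 × +3.2838 J/mol = −951 kJ/mol.

−951 kJ/mol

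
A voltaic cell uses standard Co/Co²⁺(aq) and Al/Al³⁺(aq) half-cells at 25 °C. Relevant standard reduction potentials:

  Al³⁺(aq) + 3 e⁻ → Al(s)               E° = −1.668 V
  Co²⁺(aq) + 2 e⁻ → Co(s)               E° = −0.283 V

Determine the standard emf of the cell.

The Co²⁺/Co couple has the higher E°, so Co ion is reduced (cathode) and Al is oxidized (anode).
E°cell = E°(cathode) − E°(anode) = −0.283 − (−1.668) = +1.385 V.

+1.385 V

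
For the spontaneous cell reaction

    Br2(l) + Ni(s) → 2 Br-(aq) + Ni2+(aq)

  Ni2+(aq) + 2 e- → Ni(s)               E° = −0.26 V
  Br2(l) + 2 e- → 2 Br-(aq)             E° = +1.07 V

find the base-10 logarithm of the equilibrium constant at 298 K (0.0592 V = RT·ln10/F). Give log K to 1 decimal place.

log K = 44.9

The Br₂/Br⁻ couple is reduced (cathode); E°cell = +1.07 − (−0.26) = +1.33 V with n = 2.
At equilibrium E = 0, so log K = nE°cell / 0.0592 = (2)(+1.33) / 0.0592 = 44.9.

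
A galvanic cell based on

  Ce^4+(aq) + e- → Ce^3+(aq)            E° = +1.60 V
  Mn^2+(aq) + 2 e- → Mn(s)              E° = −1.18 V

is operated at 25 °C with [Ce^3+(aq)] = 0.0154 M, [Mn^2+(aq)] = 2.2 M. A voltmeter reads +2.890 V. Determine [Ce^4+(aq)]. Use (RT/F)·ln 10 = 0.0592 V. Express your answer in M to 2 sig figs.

The Ce⁴⁺/Ce³⁺ couple has the larger reduction potential, so it is the cathode: E°cell = +1.60 − (−1.18) = +2.78 V and n = 2.
From the Nernst equation, log Q = n(E° − E)/0.0592 = 2·(+2.78 − (+2.890))/0.0592 = −3.716.
The balanced reaction is 2 Ce^4+(aq) + Mn(s) → 2 Ce^3+(aq) + Mn^2+(aq), so Q = ([Ce^3+(aq)]^2·[Mn^2+(aq)]) / [Ce^4+(aq)]^2.
Solving for the unknown gives log [Ce^4+(aq)] = 0.217, so [Ce^4+(aq)] ≈ 1.6 M.

1.6 M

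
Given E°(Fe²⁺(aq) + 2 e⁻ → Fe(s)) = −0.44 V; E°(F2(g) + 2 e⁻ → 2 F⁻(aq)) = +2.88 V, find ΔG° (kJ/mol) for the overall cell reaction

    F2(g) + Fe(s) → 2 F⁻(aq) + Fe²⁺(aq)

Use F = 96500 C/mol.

−641 kJ/mol

In the reaction as written F2(g) is reduced, so the F₂/F⁻ couple is the cathode and Fe²⁺/Fe is the anode.
E°cell = +2.88 − (−0.44) = +3.32 V; balancing electrons gives n = 2.
ΔG° = −nFE°cell = −(2)(96500)(+3.32) J/mol = −641 kJ/mol.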